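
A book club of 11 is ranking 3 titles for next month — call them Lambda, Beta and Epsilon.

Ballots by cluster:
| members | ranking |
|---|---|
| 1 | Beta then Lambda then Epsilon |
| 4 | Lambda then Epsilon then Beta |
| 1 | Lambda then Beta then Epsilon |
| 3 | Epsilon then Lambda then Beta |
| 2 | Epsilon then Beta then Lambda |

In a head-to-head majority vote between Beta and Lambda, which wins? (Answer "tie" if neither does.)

Ballots ranking Beta above Lambda: 1 + 2 = 3.
Ballots ranking Lambda above Beta: 11 − 3 = 8.
Lambda wins the head-to-head 8–3.

Lambda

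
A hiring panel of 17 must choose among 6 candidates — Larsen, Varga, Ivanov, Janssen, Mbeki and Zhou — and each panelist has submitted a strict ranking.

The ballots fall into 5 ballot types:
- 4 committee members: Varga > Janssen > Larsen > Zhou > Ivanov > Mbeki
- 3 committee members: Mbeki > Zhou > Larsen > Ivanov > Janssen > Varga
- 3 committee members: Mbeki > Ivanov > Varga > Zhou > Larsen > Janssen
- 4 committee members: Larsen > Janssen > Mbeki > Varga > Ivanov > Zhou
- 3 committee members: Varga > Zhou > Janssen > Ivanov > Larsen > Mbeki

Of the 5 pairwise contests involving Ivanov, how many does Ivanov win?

0

Ivanov against each rival (17 committee members):
Ivanov vs Larsen: Larsen, 11–6.
Ivanov vs Varga: Ivanov is ranked higher on 3+3 = 6 ballots, Varga on 11. Varga wins 11–6.
Ivanov vs Janssen: Ivanov is ranked higher on 3+3 = 6 ballots, Janssen on 11. Janssen wins 11–6.
Ivanov vs Mbeki: 7 to 10, Mbeki.
Ivanov vs Zhou: Ivanov preferred on 3+4 = 7 ballots; Zhou wins 10–7.
Ivanov beats no one; loses to Larsen, Varga, Janssen, Mbeki, Zhou — 0 pairwise wins.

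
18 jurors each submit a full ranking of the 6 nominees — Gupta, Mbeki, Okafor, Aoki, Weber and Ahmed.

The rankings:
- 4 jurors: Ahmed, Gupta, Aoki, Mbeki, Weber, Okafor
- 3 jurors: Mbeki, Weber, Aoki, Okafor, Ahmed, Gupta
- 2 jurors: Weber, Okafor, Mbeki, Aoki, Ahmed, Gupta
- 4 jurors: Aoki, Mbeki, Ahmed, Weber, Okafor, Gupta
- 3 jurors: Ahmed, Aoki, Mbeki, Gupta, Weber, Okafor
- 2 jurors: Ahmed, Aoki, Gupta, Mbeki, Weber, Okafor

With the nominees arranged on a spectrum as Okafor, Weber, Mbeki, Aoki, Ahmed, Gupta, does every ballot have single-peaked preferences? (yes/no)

Axis positions: Okafor=1, Weber=2, Mbeki=3, Aoki=4, Ahmed=5, Gupta=6.
Faction 1 (peak Ahmed at position 5): ranking walks positions 5-6-4-3-2-1, expanding outward from the peak — single-peaked.
Faction 2 (peak Mbeki at position 3): ranking walks positions 3-2-4-1-5-6, expanding outward from the peak — single-peaked.
Faction 3 (peak Weber at position 2): ranking walks positions 2-1-3-4-5-6, expanding outward from the peak — single-peaked.
Faction 4 (peak Aoki at position 4): ranking walks positions 4-3-5-2-1-6, expanding outward from the peak — single-peaked.
Faction 5 (peak Ahmed at position 5): ranking walks positions 5-4-3-6-2-1, expanding outward from the peak — single-peaked.
Faction 6 (peak Ahmed at position 5): ranking walks positions 5-4-6-3-2-1, expanding outward from the peak — single-peaked.
Every ranking is single-peaked on this axis.

yes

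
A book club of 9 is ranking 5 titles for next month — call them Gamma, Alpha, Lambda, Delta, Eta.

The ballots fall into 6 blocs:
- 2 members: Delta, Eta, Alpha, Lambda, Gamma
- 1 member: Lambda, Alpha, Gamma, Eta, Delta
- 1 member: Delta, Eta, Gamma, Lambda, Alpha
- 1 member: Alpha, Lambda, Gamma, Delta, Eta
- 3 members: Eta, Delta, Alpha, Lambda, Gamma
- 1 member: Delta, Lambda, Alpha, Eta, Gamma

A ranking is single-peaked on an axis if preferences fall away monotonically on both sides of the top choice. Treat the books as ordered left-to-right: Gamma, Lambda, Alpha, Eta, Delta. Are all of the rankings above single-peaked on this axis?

no

Axis positions: Gamma=1, Lambda=2, Alpha=3, Eta=4, Delta=5.
Bloc 1 (peak Delta at position 5): ranking walks positions 5-4-3-2-1, expanding outward from the peak — single-peaked.
Bloc 2 (peak Lambda at position 2): ranking walks positions 2-3-1-4-5, expanding outward from the peak — single-peaked.
Bloc 3: ranking walks positions 5-4-1-2-3; Gamma is ranked above Alpha even though Alpha lies between Gamma and the peak Delta on the axis — preferences dip and rise again. Not single-peaked.
Bloc 4: ranking walks positions 3-2-1-5-4; Delta is ranked above Eta even though Eta lies between Delta and the peak Alpha on the axis — preferences dip and rise again. Not single-peaked.
Bloc 5 (peak Eta at position 4): ranking walks positions 4-5-3-2-1, expanding outward from the peak — single-peaked.
Bloc 6: ranking walks positions 5-2-3-4-1; Lambda is ranked above Eta even though Eta lies between Lambda and the peak Delta on the axis — preferences dip and rise again. Not single-peaked.
Bloc 3 violates single-peakedness, so the profile is not single-peaked on this axis.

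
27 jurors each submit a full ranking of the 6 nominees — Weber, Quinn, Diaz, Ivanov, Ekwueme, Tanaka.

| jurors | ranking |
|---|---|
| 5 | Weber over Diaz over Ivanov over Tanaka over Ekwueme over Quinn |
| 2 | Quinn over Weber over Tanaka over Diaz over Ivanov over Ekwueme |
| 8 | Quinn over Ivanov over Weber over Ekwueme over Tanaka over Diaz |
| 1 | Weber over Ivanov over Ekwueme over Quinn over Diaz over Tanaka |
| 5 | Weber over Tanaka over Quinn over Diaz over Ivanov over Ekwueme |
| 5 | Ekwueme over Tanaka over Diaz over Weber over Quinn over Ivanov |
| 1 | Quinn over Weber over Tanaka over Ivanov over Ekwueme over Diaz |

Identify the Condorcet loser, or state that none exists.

Head-to-head results (27 jurors):
Weber vs Quinn: Weber preferred on 5+1+5+5 = 16 ballots; Weber wins 16–11.
Weber vs Diaz: 22 to 5, Weber.
Weber–Ivanov: Weber 19–8.
Weber vs Ekwueme: Weber preferred on 5+2+8+1+5+1 = 22 ballots; Weber wins 22–5.
Weber–Tanaka: Weber 22–5.
Quinn vs Diaz: 17 to 10, Quinn.
Quinn–Ivanov: Quinn 21–6.
Quinn vs Ekwueme: 2+8+5+1 = 16 for Quinn, 11 for Ekwueme — Quinn by 16–11.
Quinn–Tanaka: Tanaka 15–12.
Diaz vs Ivanov: Diaz, 17–10.
Diaz vs Ekwueme: Ekwueme wins 15–12.
Diaz vs Tanaka: Diaz is ranked higher on 5+1 = 6 ballots, Tanaka on 21. Tanaka wins 21–6.
Ivanov vs Ekwueme: Ivanov, 22–5.
Ivanov vs Tanaka: Ivanov wins 14–13.
Ekwueme vs Tanaka: Ekwueme is ranked higher on 8+1+5 = 14 ballots, Tanaka on 13. Ekwueme wins 14–13.
No nominee is winless: Weber beats Quinn; Quinn beats Diaz; Diaz beats Ivanov; Ivanov beats Ekwueme; Ekwueme beats Diaz; Tanaka beats Quinn. There is no Condorcet loser.

none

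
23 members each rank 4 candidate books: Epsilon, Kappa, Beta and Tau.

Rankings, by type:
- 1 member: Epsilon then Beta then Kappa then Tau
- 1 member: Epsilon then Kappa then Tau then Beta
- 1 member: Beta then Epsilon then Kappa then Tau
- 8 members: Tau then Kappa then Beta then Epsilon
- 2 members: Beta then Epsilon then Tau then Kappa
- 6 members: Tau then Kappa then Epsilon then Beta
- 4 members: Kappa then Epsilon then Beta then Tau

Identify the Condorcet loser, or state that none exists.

Head-to-head results (23 members):
Epsilon vs Kappa: Epsilon preferred on 1+1+1+2 = 5 ballots; Kappa wins 18–5.
Epsilon vs Beta: Epsilon preferred on 1+1+6+4 = 12 ballots; Epsilon wins 12–11.
Epsilon vs Tau: Tau, 14–9.
Kappa vs Beta: 1+8+6+4 = 19 for Kappa, 4 for Beta — Kappa by 19–4.
Kappa vs Tau: Kappa is ranked higher on 1+1+1+4 = 7 ballots, Tau on 16. Tau wins 16–7.
Beta vs Tau: 8 to 15, Tau.
Beta is beaten in every head-to-head and is the Condorcet loser.

Beta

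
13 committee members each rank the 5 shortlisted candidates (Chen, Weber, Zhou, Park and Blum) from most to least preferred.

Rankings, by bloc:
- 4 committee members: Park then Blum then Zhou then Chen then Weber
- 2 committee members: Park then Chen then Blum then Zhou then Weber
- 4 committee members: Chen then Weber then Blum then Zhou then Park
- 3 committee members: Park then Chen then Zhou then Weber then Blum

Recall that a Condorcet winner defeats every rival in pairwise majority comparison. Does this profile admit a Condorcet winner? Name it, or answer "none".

Check each pair by majority over 13 ballots:
Chen vs Weber: Chen is ranked higher on 4+2+4+3 = 13 ballots, Weber on 0. Chen wins 13–0.
Chen vs Zhou: 9 to 4, Chen.
Chen vs Park: 4 to 9, Park.
Chen vs Blum: 2+4+3 = 9 for Chen, 4 for Blum — Chen by 9–4.
Weber vs Zhou: 4 to 9, Zhou.
Weber vs Park: 4 for Weber, 9 for Park — Park by 9–4.
Weber vs Blum: Weber preferred on 4+3 = 7 ballots; Weber wins 7–6.
Zhou vs Park: 4 for Zhou, 9 for Park — Park by 9–4.
Zhou vs Blum: 3 for Zhou, 10 for Blum — Blum by 10–3.
Park vs Blum: Park preferred on 4+2+3 = 9 ballots; Park wins 9–4.
Park defeats every rival head-to-head and is the Condorcet winner.

Park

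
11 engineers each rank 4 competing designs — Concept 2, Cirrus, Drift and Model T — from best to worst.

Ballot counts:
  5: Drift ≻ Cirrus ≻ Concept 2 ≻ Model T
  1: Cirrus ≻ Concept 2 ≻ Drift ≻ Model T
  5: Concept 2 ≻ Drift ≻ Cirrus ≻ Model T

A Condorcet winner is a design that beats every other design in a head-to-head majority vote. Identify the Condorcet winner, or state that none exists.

none

Check each pair by majority over 11 ballots:
Concept 2 vs Cirrus: Concept 2 preferred on 5 ballots; Cirrus wins 6–5.
Concept 2 vs Drift: 1+5 = 6 for Concept 2, 5 for Drift — Concept 2 by 6–5.
Concept 2 vs Model T: Concept 2 wins 11–0.
Cirrus vs Drift: 1 to 10, Drift.
Cirrus vs Model T: Cirrus is ranked higher on 5+1+5 = 11 ballots, Model T on 0. Cirrus wins 11–0.
Drift vs Model T: Drift preferred on 5+1+5 = 11 ballots; Drift wins 11–0.
Every design loses at least once (Concept 2 loses to Cirrus; Cirrus loses to Drift; Drift loses to Concept 2; Model T loses to Concept 2). The majority relation contains the cycle Concept 2 → Drift → Cirrus → Concept 2, so there is no Condorcet winner.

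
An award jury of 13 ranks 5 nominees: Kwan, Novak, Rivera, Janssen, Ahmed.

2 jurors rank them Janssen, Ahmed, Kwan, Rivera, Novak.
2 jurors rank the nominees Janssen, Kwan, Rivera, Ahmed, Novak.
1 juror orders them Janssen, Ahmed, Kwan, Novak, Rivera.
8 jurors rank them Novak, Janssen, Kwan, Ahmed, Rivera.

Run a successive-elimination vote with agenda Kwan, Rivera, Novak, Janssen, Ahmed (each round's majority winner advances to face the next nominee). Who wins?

Novak

Round 1: Kwan vs Rivera — 13–0, Kwan advances.
Round 2: Kwan vs Novak — 5–8, Novak advances.
Round 3: Novak vs Janssen — 8–5, Novak advances.
Round 4: Novak vs Ahmed — 8–5, Novak advances.
The agenda winner is Novak.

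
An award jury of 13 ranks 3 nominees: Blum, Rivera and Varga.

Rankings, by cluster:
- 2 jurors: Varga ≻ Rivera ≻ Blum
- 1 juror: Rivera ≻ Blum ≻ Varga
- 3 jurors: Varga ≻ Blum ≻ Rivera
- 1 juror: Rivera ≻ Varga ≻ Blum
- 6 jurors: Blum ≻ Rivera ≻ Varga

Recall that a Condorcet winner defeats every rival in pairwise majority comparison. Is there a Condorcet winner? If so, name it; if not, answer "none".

Check each pair by majority over 13 ballots:
Blum vs Rivera: Blum is ranked higher on 3+6 = 9 ballots, Rivera on 4. Blum wins 9–4.
Blum vs Varga: Blum, 7–6.
Rivera vs Varga: Rivera is ranked higher on 1+1+6 = 8 ballots, Varga on 5. Rivera wins 8–5.
Blum wins every pairwise contest, so Blum is the Condorcet winner.

Blum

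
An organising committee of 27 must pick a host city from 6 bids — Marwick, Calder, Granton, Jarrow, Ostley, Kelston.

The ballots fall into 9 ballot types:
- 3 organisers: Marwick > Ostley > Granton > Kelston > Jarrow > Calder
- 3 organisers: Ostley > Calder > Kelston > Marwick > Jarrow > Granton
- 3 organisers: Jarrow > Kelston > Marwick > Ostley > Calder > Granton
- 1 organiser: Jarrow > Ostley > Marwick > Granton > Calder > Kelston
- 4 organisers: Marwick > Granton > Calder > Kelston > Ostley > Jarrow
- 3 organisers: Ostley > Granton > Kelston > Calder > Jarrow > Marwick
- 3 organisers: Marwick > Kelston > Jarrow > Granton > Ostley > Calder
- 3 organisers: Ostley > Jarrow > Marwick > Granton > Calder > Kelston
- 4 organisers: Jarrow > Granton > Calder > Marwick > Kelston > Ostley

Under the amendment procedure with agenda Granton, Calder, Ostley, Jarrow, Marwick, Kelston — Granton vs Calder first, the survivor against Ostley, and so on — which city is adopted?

Round 1: Granton vs Calder — 21–6, Granton advances.
Round 2: Granton vs Ostley — 11–16, Ostley advances.
Round 3: Ostley vs Jarrow — 16–11, Ostley advances.
Round 4: Ostley vs Marwick — 10–17, Marwick advances.
Round 5: Marwick vs Kelston — 18–9, Marwick advances.
Marwick survives the agenda.

Marwick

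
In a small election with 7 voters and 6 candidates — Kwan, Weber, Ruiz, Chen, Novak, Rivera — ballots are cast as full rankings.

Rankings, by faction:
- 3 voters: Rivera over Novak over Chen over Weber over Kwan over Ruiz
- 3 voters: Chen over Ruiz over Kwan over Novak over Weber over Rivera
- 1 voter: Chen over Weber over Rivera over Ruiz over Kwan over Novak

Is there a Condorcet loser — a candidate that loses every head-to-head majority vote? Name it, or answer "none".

Head-to-head results (7 voters):
Kwan vs Weber: Weber wins 4–3.
Kwan vs Ruiz: Ruiz wins 4–3.
Kwan vs Chen: Chen, 7–0.
Kwan vs Novak: 3+1 = 4 for Kwan, 3 for Novak — Kwan by 4–3.
Kwan vs Rivera: Rivera wins 4–3.
Weber vs Ruiz: Weber wins 4–3.
Weber vs Chen: Weber is ranked higher on 0 ballots, Chen on 7. Chen wins 7–0.
Weber vs Novak: Weber is ranked higher on 1 ballot, Novak on 6. Novak wins 6–1.
Weber vs Rivera: Weber wins 4–3.
Ruiz vs Chen: 0 for Ruiz, 7 for Chen — Chen by 7–0.
Ruiz vs Novak: Ruiz, 4–3.
Ruiz vs Rivera: 3 for Ruiz, 4 for Rivera — Rivera by 4–3.
Chen–Novak: Chen 4–3.
Chen vs Rivera: 4 to 3, Chen.
Novak–Rivera: Rivera 4–3.
No candidate is winless: Kwan beats Novak; Weber beats Kwan; Ruiz beats Kwan; Chen beats Kwan; Novak beats Weber; Rivera beats Kwan. There is no Condorcet loser.

none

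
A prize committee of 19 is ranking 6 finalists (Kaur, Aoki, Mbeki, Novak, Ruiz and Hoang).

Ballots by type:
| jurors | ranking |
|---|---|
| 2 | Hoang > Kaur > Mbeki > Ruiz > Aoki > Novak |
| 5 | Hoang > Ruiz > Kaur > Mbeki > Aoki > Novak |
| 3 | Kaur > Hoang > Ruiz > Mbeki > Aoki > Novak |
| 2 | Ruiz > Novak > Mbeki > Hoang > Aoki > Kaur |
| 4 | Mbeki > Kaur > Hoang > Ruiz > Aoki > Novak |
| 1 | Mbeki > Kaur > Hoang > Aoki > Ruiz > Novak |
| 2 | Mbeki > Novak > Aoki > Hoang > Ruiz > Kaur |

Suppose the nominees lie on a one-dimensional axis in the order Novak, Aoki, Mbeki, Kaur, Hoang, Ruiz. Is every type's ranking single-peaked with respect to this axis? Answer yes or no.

Axis positions: Novak=1, Aoki=2, Mbeki=3, Kaur=4, Hoang=5, Ruiz=6.
Type 1 (peak Hoang at position 5): ranking walks positions 5-4-3-6-2-1, expanding outward from the peak — single-peaked.
Type 2 (peak Hoang at position 5): ranking walks positions 5-6-4-3-2-1, expanding outward from the peak — single-peaked.
Type 3 (peak Kaur at position 4): ranking walks positions 4-5-6-3-2-1, expanding outward from the peak — single-peaked.
Type 4: ranking walks positions 6-1-3-5-2-4; Novak is ranked above Hoang even though Hoang lies between Novak and the peak Ruiz on the axis — preferences dip and rise again. Not single-peaked.
Type 5 (peak Mbeki at position 3): ranking walks positions 3-4-5-6-2-1, expanding outward from the peak — single-peaked.
Type 6 (peak Mbeki at position 3): ranking walks positions 3-4-5-2-6-1, expanding outward from the peak — single-peaked.
Type 7: ranking walks positions 3-1-2-5-6-4; Novak is ranked above Aoki even though Aoki lies between Novak and the peak Mbeki on the axis — preferences dip and rise again. Not single-peaked.
Type 4 violates single-peakedness, so the profile is not single-peaked on this axis.

no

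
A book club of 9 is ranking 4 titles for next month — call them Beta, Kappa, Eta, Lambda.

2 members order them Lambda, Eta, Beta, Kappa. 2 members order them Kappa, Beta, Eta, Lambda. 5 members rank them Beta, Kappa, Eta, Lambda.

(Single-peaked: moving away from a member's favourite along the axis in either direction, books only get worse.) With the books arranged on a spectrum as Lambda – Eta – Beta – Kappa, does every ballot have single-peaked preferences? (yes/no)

yes

Axis positions: Lambda=1, Eta=2, Beta=3, Kappa=4.
Ballot type 1 (peak Lambda at position 1): ranking walks positions 1-2-3-4, expanding outward from the peak — single-peaked.
Ballot type 2 (peak Kappa at position 4): ranking walks positions 4-3-2-1, expanding outward from the peak — single-peaked.
Ballot type 3 (peak Beta at position 3): ranking walks positions 3-4-2-1, expanding outward from the peak — single-peaked.
Every ranking is single-peaked on this axis.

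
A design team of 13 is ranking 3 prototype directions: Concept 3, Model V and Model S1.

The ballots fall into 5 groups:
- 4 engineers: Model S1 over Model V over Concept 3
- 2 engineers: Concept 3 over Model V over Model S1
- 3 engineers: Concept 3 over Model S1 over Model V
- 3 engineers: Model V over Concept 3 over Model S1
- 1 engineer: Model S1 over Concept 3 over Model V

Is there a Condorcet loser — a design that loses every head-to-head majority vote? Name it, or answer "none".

none

Pairwise majorities:
Concept 3 vs Model V: Concept 3 is ranked higher on 2+3+1 = 6 ballots, Model V on 7. Model V wins 7–6.
Concept 3 vs Model S1: Concept 3 is ranked higher on 2+3+3 = 8 ballots, Model S1 on 5. Concept 3 wins 8–5.
Model V vs Model S1: Model V preferred on 2+3 = 5 ballots; Model S1 wins 8–5.
No design is winless: Concept 3 beats Model S1; Model V beats Concept 3; Model S1 beats Model V. There is no Condorcet loser.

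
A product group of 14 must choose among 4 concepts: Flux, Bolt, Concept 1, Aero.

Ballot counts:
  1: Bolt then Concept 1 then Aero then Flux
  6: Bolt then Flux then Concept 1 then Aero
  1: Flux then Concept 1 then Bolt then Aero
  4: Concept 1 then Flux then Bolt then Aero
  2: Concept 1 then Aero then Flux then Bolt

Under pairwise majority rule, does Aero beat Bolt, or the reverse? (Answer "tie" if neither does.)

Ballots ranking Aero above Bolt: 2.
Ballots ranking Bolt above Aero: 14 − 2 = 12.
Bolt wins the head-to-head 12–2.

Bolt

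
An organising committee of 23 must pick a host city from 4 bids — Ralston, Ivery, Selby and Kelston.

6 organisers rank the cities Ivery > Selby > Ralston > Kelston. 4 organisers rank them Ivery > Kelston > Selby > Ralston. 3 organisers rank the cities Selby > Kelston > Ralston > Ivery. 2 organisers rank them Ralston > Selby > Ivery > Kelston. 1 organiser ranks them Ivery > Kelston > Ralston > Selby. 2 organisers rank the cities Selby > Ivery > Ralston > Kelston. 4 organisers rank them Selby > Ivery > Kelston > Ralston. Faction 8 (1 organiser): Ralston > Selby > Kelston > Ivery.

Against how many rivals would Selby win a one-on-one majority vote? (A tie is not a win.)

Selby against each rival (23 organisers):
Selby vs Ralston: 19 to 4, Selby.
Selby vs Ivery: Selby is ranked higher on 3+2+2+4+1 = 12 ballots, Ivery on 11. Selby wins 12–11.
Selby vs Kelston: Selby, 18–5.
Selby beats Ralston, Ivery, Kelston — 3 pairwise wins.

3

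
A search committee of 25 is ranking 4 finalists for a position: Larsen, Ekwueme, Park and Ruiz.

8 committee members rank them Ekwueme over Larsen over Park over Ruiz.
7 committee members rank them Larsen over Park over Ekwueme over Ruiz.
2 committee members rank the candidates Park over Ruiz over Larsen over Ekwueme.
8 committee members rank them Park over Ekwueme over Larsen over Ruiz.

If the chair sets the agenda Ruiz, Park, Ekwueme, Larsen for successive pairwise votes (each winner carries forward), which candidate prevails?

Round 1: Ruiz vs Park — 0–25, Park advances.
Round 2: Park vs Ekwueme — 17–8, Park advances.
Round 3: Park vs Larsen — 10–15, Larsen advances.
Larsen survives the agenda.

Larsen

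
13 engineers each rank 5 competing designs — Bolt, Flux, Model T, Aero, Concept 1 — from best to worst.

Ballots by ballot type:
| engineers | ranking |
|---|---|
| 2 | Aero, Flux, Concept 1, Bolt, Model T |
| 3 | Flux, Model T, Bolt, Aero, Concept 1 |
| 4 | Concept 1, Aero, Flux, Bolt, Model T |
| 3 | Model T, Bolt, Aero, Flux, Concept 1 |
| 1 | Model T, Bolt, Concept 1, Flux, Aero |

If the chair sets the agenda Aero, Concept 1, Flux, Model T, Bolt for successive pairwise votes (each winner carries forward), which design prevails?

Round 1: Aero vs Concept 1 — 8–5, Aero advances.
Round 2: Aero vs Flux — 9–4, Aero advances.
Round 3: Aero vs Model T — 6–7, Model T advances.
Round 4: Model T vs Bolt — 7–6, Model T advances.
Model T survives the agenda.

Model T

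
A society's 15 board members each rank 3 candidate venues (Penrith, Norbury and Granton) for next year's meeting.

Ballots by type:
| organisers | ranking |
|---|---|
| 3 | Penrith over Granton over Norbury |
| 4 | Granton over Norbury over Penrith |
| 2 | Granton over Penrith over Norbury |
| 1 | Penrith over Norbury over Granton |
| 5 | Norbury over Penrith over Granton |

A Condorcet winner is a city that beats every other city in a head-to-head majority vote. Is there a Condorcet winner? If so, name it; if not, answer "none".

none

Head-to-head results (15 organisers):
Penrith vs Norbury: 3+2+1 = 6 for Penrith, 9 for Norbury — Norbury by 9–6.
Penrith vs Granton: 3+1+5 = 9 for Penrith, 6 for Granton — Penrith by 9–6.
Norbury vs Granton: 1+5 = 6 for Norbury, 9 for Granton — Granton by 9–6.
Each city drops at least one matchup (Penrith loses to Norbury; Norbury loses to Granton; Granton loses to Penrith); the cycle Penrith > Granton > Norbury > Penrith rules out a Condorcet winner.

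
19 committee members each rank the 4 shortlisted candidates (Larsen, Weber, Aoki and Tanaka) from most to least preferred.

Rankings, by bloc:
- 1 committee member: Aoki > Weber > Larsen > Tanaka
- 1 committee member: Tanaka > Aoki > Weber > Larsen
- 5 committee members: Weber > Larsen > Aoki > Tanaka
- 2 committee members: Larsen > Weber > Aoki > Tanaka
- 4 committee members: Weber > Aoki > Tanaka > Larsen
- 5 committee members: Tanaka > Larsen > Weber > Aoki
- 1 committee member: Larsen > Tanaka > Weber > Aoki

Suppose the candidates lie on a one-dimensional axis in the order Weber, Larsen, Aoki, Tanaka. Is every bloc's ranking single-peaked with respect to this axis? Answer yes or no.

no

Axis positions: Weber=1, Larsen=2, Aoki=3, Tanaka=4.
Bloc 1: ranking walks positions 3-1-2-4; Weber is ranked above Larsen even though Larsen lies between Weber and the peak Aoki on the axis — preferences dip and rise again. Not single-peaked.
Bloc 2: ranking walks positions 4-3-1-2; Weber is ranked above Larsen even though Larsen lies between Weber and the peak Tanaka on the axis — preferences dip and rise again. Not single-peaked.
Bloc 3 (peak Weber at position 1): ranking walks positions 1-2-3-4, expanding outward from the peak — single-peaked.
Bloc 4 (peak Larsen at position 2): ranking walks positions 2-1-3-4, expanding outward from the peak — single-peaked.
Bloc 5: ranking walks positions 1-3-4-2; Aoki is ranked above Larsen even though Larsen lies between Aoki and the peak Weber on the axis — preferences dip and rise again. Not single-peaked.
Bloc 6: ranking walks positions 4-2-1-3; Larsen is ranked above Aoki even though Aoki lies between Larsen and the peak Tanaka on the axis — preferences dip and rise again. Not single-peaked.
Bloc 7: ranking walks positions 2-4-1-3; Tanaka is ranked above Aoki even though Aoki lies between Tanaka and the peak Larsen on the axis — preferences dip and rise again. Not single-peaked.
Bloc 1 violates single-peakedness, so the profile is not single-peaked on this axis.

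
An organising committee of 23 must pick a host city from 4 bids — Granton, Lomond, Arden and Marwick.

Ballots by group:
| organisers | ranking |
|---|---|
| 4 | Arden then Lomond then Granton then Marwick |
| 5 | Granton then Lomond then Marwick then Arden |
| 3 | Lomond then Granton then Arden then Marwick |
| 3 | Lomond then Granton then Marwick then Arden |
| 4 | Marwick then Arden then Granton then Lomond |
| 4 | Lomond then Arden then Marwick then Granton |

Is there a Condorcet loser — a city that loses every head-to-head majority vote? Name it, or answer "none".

Head-to-head results (23 organisers):
Granton vs Lomond: Lomond, 14–9.
Granton vs Arden: Granton preferred on 5+3+3 = 11 ballots; Arden wins 12–11.
Granton vs Marwick: Granton wins 15–8.
Lomond–Arden: Lomond 15–8.
Lomond vs Marwick: Lomond wins 19–4.
Arden vs Marwick: Arden is ranked higher on 4+3+4 = 11 ballots, Marwick on 12. Marwick wins 12–11.
Each city has at least one pairwise win (Granton beats Marwick; Lomond beats Granton; Arden beats Granton; Marwick beats Arden) — no Condorcet loser.

none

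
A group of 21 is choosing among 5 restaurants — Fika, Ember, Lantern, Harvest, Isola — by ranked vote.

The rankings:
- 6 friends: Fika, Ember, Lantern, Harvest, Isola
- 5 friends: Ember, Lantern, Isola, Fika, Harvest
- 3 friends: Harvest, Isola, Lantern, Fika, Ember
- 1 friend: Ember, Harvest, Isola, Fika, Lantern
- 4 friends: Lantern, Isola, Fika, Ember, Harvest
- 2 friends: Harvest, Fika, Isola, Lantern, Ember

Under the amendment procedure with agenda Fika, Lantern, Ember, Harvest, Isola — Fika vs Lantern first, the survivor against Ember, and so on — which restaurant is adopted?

Ember

Round 1: Fika vs Lantern — 9–12, Lantern advances.
Round 2: Lantern vs Ember — 9–12, Ember advances.
Round 3: Ember vs Harvest — 16–5, Ember advances.
Round 4: Ember vs Isola — 12–9, Ember advances.
Ember survives the agenda.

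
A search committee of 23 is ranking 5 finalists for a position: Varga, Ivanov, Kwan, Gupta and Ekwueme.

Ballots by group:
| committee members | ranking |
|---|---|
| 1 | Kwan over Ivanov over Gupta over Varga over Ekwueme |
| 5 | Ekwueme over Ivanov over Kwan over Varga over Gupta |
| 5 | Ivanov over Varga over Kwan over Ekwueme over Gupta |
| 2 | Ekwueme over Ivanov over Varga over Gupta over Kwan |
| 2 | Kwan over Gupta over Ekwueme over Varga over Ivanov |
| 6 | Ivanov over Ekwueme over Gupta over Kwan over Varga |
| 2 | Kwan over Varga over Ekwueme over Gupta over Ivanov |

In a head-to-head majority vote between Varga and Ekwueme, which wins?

Ekwueme

Ballots ranking Varga above Ekwueme: 1 + 5 + 2 = 8.
Ballots ranking Ekwueme above Varga: 23 − 8 = 15.
Ekwueme wins the head-to-head 15–8.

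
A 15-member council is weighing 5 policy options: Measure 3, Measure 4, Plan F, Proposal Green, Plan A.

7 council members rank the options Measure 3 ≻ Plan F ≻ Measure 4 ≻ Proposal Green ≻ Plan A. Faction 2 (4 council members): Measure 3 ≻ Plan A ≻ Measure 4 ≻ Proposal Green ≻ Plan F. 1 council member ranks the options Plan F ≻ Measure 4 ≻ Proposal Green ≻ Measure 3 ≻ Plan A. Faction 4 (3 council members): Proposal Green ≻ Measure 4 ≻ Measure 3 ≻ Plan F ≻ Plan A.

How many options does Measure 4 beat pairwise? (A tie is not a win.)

Measure 4 against each rival (15 council members):
Measure 4 vs Measure 3: Measure 4 preferred on 1+3 = 4 ballots; Measure 3 wins 11–4.
Measure 4 vs Plan F: 4+3 = 7 for Measure 4, 8 for Plan F — Plan F by 8–7.
Measure 4 vs Proposal Green: 7+4+1 = 12 for Measure 4, 3 for Proposal Green — Measure 4 by 12–3.
Measure 4 vs Plan A: Measure 4, 11–4.
Measure 4 beats Proposal Green, Plan A; loses to Measure 3, Plan F — 2 pairwise wins.

2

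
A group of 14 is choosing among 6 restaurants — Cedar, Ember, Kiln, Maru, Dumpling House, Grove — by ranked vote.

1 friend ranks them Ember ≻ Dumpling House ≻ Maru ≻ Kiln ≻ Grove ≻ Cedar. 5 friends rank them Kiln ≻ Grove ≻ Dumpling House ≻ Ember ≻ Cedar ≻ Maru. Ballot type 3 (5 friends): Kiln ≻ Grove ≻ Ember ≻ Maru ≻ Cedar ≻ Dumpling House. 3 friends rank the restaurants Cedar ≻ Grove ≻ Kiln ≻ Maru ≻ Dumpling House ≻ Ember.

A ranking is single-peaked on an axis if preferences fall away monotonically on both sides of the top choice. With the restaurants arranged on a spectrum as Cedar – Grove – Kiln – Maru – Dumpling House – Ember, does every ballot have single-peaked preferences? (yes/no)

no

Axis positions: Cedar=1, Grove=2, Kiln=3, Maru=4, Dumpling House=5, Ember=6.
Ballot type 1 (peak Ember at position 6): ranking walks positions 6-5-4-3-2-1, expanding outward from the peak — single-peaked.
Ballot type 2: ranking walks positions 3-2-5-6-1-4; Dumpling House is ranked above Maru even though Maru lies between Dumpling House and the peak Kiln on the axis — preferences dip and rise again. Not single-peaked.
Ballot type 3: ranking walks positions 3-2-6-4-1-5; Ember is ranked above Maru even though Maru lies between Ember and the peak Kiln on the axis — preferences dip and rise again. Not single-peaked.
Ballot type 4 (peak Cedar at position 1): ranking walks positions 1-2-3-4-5-6, expanding outward from the peak — single-peaked.
Ballot type 2 violates single-peakedness, so the profile is not single-peaked on this axis.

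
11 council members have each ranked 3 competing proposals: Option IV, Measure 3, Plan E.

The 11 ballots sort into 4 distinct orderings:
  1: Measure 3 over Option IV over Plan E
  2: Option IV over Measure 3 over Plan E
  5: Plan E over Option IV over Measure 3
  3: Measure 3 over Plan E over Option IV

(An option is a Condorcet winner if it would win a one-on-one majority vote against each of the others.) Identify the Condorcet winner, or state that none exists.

none

Pairwise majorities:
Option IV vs Measure 3: Option IV wins 7–4.
Option IV vs Plan E: Plan E wins 8–3.
Measure 3–Plan E: Measure 3 6–5.
No option is unbeaten: Option IV loses to Plan E; Measure 3 loses to Option IV; Plan E loses to Measure 3. In particular Option IV beats Measure 3 beats Plan E beats Option IV is a majority cycle — no Condorcet winner exists.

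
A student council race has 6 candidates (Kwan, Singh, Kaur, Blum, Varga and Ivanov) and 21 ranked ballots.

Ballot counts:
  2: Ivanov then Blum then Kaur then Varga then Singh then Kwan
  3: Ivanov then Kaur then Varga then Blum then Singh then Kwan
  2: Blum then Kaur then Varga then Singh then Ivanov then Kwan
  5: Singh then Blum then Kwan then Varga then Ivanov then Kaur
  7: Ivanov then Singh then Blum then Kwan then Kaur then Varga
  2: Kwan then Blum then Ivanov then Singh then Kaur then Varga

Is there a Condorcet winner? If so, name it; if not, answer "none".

Ivanov

Pairwise majorities:
Kwan vs Singh: 2 to 19, Singh.
Kwan vs Kaur: 5+7+2 = 14 for Kwan, 7 for Kaur — Kwan by 14–7.
Kwan vs Blum: Kwan is ranked higher on 2 ballots, Blum on 19. Blum wins 19–2.
Kwan vs Varga: 14 to 7, Kwan.
Kwan vs Ivanov: 7 to 14, Ivanov.
Singh vs Kaur: Singh is ranked higher on 5+7+2 = 14 ballots, Kaur on 7. Singh wins 14–7.
Singh vs Blum: Singh preferred on 5+7 = 12 ballots; Singh wins 12–9.
Singh vs Varga: Singh is ranked higher on 5+7+2 = 14 ballots, Varga on 7. Singh wins 14–7.
Singh vs Ivanov: 2+5 = 7 for Singh, 14 for Ivanov — Ivanov by 14–7.
Kaur vs Blum: Kaur preferred on 3 ballots; Blum wins 18–3.
Kaur vs Varga: Kaur is ranked higher on 2+3+2+7+2 = 16 ballots, Varga on 5. Kaur wins 16–5.
Kaur vs Ivanov: Kaur preferred on 2 ballots; Ivanov wins 19–2.
Blum vs Varga: 2+2+5+7+2 = 18 for Blum, 3 for Varga — Blum by 18–3.
Blum vs Ivanov: 2+5+2 = 9 for Blum, 12 for Ivanov — Ivanov by 12–9.
Varga vs Ivanov: Varga is ranked higher on 2+5 = 7 ballots, Ivanov on 14. Ivanov wins 14–7.
Ivanov beats each of Kwan, Singh, Kaur, Blum, Varga — Ivanov is the Condorcet winner.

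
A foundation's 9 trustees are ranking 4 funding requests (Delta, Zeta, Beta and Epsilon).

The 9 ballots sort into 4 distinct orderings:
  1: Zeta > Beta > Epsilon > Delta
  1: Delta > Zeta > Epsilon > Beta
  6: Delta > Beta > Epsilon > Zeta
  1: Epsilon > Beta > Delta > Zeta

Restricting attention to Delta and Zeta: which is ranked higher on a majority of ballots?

Ballots ranking Delta above Zeta: 1 + 6 + 1 = 8.
Ballots ranking Zeta above Delta: 9 − 8 = 1.
Delta wins the head-to-head 8–1.

Delta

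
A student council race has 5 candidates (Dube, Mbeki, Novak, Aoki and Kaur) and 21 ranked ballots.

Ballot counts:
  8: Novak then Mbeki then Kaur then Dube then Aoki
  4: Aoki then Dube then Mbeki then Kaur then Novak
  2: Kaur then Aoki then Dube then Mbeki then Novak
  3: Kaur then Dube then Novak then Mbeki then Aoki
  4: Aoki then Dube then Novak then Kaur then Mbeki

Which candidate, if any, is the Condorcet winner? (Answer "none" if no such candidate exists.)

Check each pair by majority over 21 ballots:
Dube vs Mbeki: 13 to 8, Dube.
Dube vs Novak: Dube is ranked higher on 4+2+3+4 = 13 ballots, Novak on 8. Dube wins 13–8.
Dube vs Aoki: Dube preferred on 8+3 = 11 ballots; Dube wins 11–10.
Dube vs Kaur: Dube is ranked higher on 4+4 = 8 ballots, Kaur on 13. Kaur wins 13–8.
Mbeki vs Novak: Mbeki preferred on 4+2 = 6 ballots; Novak wins 15–6.
Mbeki vs Aoki: 11 to 10, Mbeki.
Mbeki vs Kaur: 8+4 = 12 for Mbeki, 9 for Kaur — Mbeki by 12–9.
Novak vs Aoki: 8+3 = 11 for Novak, 10 for Aoki — Novak by 11–10.
Novak vs Kaur: 8+4 = 12 for Novak, 9 for Kaur — Novak by 12–9.
Aoki vs Kaur: Aoki preferred on 4+4 = 8 ballots; Kaur wins 13–8.
Every candidate loses at least once (Dube loses to Kaur; Mbeki loses to Dube; Novak loses to Dube; Aoki loses to Dube; Kaur loses to Mbeki). The majority relation contains the cycle Dube > Mbeki > Kaur > Dube, so there is no Condorcet winner.

none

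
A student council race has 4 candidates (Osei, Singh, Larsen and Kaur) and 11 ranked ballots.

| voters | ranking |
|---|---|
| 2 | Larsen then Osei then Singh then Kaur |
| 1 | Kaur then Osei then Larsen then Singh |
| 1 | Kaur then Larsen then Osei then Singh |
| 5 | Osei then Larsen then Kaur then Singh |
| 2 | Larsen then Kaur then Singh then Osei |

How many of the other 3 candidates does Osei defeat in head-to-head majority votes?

Osei against each rival (11 voters):
Osei vs Singh: Osei, 9–2.
Osei–Larsen: Osei 6–5.
Osei vs Kaur: 7 to 4, Osei.
Osei beats Singh, Larsen, Kaur — 3 pairwise wins.

3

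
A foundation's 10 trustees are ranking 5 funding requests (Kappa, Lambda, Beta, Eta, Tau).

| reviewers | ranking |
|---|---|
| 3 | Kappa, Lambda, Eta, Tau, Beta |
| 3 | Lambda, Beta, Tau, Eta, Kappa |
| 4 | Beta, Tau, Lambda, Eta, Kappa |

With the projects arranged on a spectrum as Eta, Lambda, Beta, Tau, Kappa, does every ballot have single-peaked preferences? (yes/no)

Axis positions: Eta=1, Lambda=2, Beta=3, Tau=4, Kappa=5.
Group 1: ranking walks positions 5-2-1-4-3; Lambda is ranked above Tau even though Tau lies between Lambda and the peak Kappa on the axis — preferences dip and rise again. Not single-peaked.
Group 2 (peak Lambda at position 2): ranking walks positions 2-3-4-1-5, expanding outward from the peak — single-peaked.
Group 3 (peak Beta at position 3): ranking walks positions 3-4-2-1-5, expanding outward from the peak — single-peaked.
Group 1 violates single-peakedness, so the profile is not single-peaked on this axis.

no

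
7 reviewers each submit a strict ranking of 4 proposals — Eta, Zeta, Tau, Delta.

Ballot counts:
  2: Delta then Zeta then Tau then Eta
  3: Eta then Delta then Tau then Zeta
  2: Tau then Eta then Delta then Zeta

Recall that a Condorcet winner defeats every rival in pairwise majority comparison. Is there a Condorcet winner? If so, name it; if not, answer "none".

none

Check each pair by majority over 7 ballots:
Eta vs Zeta: Eta wins 5–2.
Eta vs Tau: Tau wins 4–3.
Eta vs Delta: Eta preferred on 3+2 = 5 ballots; Eta wins 5–2.
Zeta vs Tau: 2 for Zeta, 5 for Tau — Tau by 5–2.
Zeta vs Delta: Zeta preferred on 0 ballots; Delta wins 7–0.
Tau vs Delta: Delta, 5–2.
Each project drops at least one matchup (Eta loses to Tau; Zeta loses to Eta; Tau loses to Delta; Delta loses to Eta); the cycle Eta beats Delta beats Tau beats Eta rules out a Condorcet winner.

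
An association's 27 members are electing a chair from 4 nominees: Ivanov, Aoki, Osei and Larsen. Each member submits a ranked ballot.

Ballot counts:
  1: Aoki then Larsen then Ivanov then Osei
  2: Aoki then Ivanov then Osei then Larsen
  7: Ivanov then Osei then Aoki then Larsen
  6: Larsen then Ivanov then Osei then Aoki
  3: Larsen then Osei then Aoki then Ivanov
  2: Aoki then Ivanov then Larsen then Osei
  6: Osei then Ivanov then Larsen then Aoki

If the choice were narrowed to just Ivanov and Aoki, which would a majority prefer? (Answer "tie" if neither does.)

Ivanov

Ballots ranking Ivanov above Aoki: 7 + 6 + 6 = 19.
Ballots ranking Aoki above Ivanov: 27 − 19 = 8.
Ivanov wins the head-to-head 19–8.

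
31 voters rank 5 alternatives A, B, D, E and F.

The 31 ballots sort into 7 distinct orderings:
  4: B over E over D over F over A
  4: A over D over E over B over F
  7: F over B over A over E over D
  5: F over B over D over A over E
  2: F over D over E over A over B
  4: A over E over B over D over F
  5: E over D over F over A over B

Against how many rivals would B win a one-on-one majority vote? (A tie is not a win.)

3

B against each rival (31 voters):
B vs A: 4+7+5 = 16 for B, 15 for A — B by 16–15.
B vs D: B wins 20–11.
B–E: B 16–15.
B vs F: 12 to 19, F.
B beats A, D, E; loses to F — 3 pairwise wins.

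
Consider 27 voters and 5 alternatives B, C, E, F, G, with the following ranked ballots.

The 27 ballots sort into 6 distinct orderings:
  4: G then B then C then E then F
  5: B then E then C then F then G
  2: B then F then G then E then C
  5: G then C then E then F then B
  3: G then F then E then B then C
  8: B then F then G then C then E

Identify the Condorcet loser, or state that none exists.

Head-to-head results (27 voters):
B vs C: B, 22–5.
B vs E: B, 19–8.
B–F: B 19–8.
B vs G: 15 to 12, B.
C vs E: C is ranked higher on 4+5+8 = 17 ballots, E on 10. C wins 17–10.
C vs F: 4+5+5 = 14 for C, 13 for F — C by 14–13.
C vs G: 5 for C, 22 for G — G by 22–5.
E vs F: 14 to 13, E.
E vs G: E preferred on 5 ballots; G wins 22–5.
F–G: F 15–12.
Every alternative wins at least one matchup (B beats C; C beats E; E beats F; F beats G; G beats C), so there is no Condorcet loser.

none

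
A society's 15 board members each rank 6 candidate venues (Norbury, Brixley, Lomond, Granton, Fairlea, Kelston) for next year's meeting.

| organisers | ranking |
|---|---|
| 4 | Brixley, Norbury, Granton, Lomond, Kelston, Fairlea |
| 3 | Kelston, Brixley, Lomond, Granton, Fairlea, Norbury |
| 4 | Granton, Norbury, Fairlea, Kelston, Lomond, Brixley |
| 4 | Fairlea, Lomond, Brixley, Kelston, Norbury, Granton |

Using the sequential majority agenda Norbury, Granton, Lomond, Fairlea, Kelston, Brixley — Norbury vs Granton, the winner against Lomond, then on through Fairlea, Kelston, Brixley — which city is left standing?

Round 1: Norbury vs Granton — 8–7, Norbury advances.
Round 2: Norbury vs Lomond — 8–7, Norbury advances.
Round 3: Norbury vs Fairlea — 8–7, Norbury advances.
Round 4: Norbury vs Kelston — 8–7, Norbury advances.
Round 5: Norbury vs Brixley — 4–11, Brixley advances.
Brixley survives the agenda.

Brixley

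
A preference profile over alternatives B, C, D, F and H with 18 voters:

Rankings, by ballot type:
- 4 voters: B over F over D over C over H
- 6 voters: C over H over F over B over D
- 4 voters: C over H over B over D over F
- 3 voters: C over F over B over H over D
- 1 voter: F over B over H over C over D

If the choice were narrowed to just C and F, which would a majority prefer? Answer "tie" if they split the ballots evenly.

Ballots ranking C above F: 6 + 4 + 3 = 13.
Ballots ranking F above C: 18 − 13 = 5.
C wins the head-to-head 13–5.

C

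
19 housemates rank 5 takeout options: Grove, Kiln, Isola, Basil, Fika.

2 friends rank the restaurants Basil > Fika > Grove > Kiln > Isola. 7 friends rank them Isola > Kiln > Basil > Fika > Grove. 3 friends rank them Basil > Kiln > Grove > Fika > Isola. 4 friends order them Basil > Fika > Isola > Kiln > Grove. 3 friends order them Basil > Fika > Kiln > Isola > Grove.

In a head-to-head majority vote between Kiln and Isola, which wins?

Isola

Ballots ranking Kiln above Isola: 2 + 3 + 3 = 8.
Ballots ranking Isola above Kiln: 19 − 8 = 11.
Isola wins the head-to-head 11–8.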